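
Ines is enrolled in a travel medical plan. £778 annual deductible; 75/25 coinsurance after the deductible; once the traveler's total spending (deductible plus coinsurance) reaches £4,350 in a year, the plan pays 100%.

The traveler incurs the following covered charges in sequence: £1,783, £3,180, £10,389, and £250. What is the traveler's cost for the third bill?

£2,525.75

#1 (£1,783): £778 to deductible, leaving £1,005; 25% of £1,005 = £251.25. Traveler owes £1,029.25 (running OOP £1,029.25).
#2 (£3,180): 25% coinsurance on £3,180 = £795. Traveler owes £795 (running OOP £1,824.25).
#3 (£10,389): deductible already satisfied, so traveler's share is 25% × £10,389 = £2,597.25. Adding that to £1,824.25 gives £4,421.50, past the £4,350 cap; traveler pays only £4,350 − £1,824.25 = £2,525.75.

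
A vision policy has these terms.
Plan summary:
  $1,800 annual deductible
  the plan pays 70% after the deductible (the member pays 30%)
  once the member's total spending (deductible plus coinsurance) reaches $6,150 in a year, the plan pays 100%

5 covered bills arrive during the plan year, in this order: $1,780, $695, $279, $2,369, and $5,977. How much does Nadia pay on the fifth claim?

$1,793.10

Claim 1 — $1,780: entire amount goes to the deductible. Member owes $1,780 (running OOP $1,780).
Claim 2 — $695: deductible takes $20, $675 remains; coinsurance $675 × 30% = $202.50. Member owes $222.50 (running OOP $2,002.50).
Claim 3 — $279: deductible met; 30% of $279 = $83.70. Cost to member: $83.70. OOP to date $2,086.20.
Claim 4 — $2,369: deductible met; 30% of $2,369 = $710.70. Member pays $710.70; OOP now $2,796.90.
Claim 5 — $5,977: deductible met; 30% of $5,977 = $1,793.10. Member pays $1,793.10; OOP now $4,590.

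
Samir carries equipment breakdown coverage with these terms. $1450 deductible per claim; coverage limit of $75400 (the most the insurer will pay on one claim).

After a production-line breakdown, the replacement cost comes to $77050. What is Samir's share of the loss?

Less the $1450 deductible: $77050 − $1450 = $75600.
The $75400 per-incident cap binds; insurer pays $75400.
Out of pocket: $77050 − $75400 = $1650.

$1650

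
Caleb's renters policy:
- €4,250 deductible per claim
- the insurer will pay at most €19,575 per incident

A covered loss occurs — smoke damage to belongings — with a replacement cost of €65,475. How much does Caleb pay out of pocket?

Less the €4,250 deductible: €65,475 − €4,250 = €61,225.
Since €61,225 > €19,575, the payout is capped at €19,575.
Out of pocket: €65,475 − €19,575 = €45,900.

€45,900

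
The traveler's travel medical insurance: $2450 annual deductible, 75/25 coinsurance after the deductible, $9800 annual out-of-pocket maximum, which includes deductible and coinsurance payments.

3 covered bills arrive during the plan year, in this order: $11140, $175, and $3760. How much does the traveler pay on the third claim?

$940

Claim 1 ($11140): $2450 to deductible, leaving $8690; traveler's 25% is $2172.50. Cost to traveler: $4622.50. OOP to date $4622.50.
Claim 2 ($175): 25% coinsurance on $175 = $43.75. Traveler owes $43.75 (running OOP $4666.25).
Claim 3 ($3760): deductible met; 25% of $3760 = $940. Traveler owes $940 (running OOP $5606.25).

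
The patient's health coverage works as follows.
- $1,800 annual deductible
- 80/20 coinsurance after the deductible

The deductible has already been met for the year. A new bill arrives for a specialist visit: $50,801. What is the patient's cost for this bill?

$10,160.20

The deductible is already satisfied, so the full bill goes to coinsurance.
Patient's 20% share of $50,801 is $10,160.20.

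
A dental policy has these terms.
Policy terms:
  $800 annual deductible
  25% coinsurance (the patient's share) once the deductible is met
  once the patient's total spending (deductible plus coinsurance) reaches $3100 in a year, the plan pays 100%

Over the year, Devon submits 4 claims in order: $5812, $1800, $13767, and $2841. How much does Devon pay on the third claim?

Claim 1 — $5812: $800 to deductible, leaving $5012; coinsurance $5012 × 25% = $1253. Patient owes $2053 (running OOP $2053).
Claim 2 — $1800: 25% coinsurance on $1800 = $450. Cost to patient: $450. OOP to date $2503.
Claim 3 — $13767: 25% coinsurance on $13767 = $3441.75. OOP would hit $5944.75 > $3100, so the cap limits the patient to $3100 − $2503 = $597.

$597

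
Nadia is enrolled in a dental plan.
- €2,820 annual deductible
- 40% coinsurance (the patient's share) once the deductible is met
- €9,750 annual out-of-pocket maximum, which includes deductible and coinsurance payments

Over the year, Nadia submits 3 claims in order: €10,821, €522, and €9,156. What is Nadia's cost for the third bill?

Claim 1 (€10,821): €2,820 finishes the deductible; €8,001 goes to coinsurance; patient's 40% is €3,200.40. Patient owes €6,020.40 (running OOP €6,020.40).
Claim 2 (€522): 40% coinsurance on €522 = €208.80. Patient pays €208.80; OOP now €6,229.20.
Claim 3 (€9,156): deductible met; 40% of €9,156 = €3,662.40. Adding that to €6,229.20 gives €9,891.60, past the €9,750 cap; patient pays only €9,750 − €6,229.20 = €3,520.80.

€3,520.80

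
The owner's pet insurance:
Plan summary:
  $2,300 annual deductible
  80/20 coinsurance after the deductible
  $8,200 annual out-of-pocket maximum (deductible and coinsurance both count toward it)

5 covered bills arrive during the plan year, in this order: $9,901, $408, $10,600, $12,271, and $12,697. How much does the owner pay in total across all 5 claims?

Claim 1 — $9,901: $2,300 to deductible, leaving $7,601; 20% of $7,601 = $1,520.20. Owner owes $3,820.20 (running OOP $3,820.20).
Claim 2 — $408: 20% coinsurance on $408 = $81.60. Cost to owner: $81.60. OOP to date $3,901.80.
Claim 3 — $10,600: deductible already satisfied, so owner's share is 20% × $10,600 = $2,120. Cost to owner: $2,120. OOP to date $6,021.80.
Claim 4 — $12,271: deductible already satisfied, so owner's share is 20% × $12,271 = $2,454.20. Adding that to $6,021.80 gives $8,476, past the $8,200 cap; owner pays only $8,200 − $6,021.80 = $2,178.20.
Claim 5 — $12,697: 20% coinsurance on $12,697 = $2,539.40. OOP would hit $10,739.40 > $8,200, so the cap limits the owner to $8,200 − $8,200 = $0.
Total paid by the owner: $3,820.20 + $81.60 + $2,120 + $2,178.20 + $0 = $8,200.

$8,200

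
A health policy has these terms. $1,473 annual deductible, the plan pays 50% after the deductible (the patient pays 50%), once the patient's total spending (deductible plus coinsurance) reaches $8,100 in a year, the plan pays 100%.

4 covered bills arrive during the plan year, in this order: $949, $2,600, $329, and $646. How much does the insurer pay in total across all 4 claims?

Claim 1 — $949: fully absorbed by the deductible. Patient owes $949 (running OOP $949). Insurer: $949 − $949 = $0.
Claim 2 — $2,600: $524 finishes the deductible; $2,076 goes to coinsurance; coinsurance $2,076 × 50% = $1,038. Patient pays $1,562; OOP now $2,511. Plan pays $2,600 − $1,562 = $1,038.
Claim 3 — $329: deductible met; 50% of $329 = $164.50. Patient owes $164.50 (running OOP $2,675.50). Plan pays $329 − $164.50 = $164.50.
Claim 4 — $646: deductible already satisfied, so patient's share is 50% × $646 = $323. Patient owes $323 (running OOP $2,998.50). Plan pays $646 − $323 = $323.
Insurer total: $0 + $1,038 + $164.50 + $323 = $1,525.50.

$1,525.50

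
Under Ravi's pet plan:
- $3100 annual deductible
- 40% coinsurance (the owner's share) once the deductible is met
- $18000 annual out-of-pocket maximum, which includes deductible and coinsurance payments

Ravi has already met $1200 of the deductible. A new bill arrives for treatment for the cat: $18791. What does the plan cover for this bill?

Deductible still to meet: $3100 − $1200 = $1900.
After the $1900 deductible portion, $18791 − $1900 = $16891 is subject to coinsurance.
40% of $16891 = $6756.40 falls to the owner.
So the owner owes $1900 + $6756.40 = $8656.40 before any cap.
Total out-of-pocket so far would be $1200 + $8656.40 = $9856.40, below the $18000 cap — no reduction.
Insurer pays the balance: $18791 − $8656.40 = $10134.60.

$10134.60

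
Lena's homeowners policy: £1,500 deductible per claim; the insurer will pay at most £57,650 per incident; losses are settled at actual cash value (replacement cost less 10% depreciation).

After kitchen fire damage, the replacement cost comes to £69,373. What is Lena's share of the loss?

At 10% depreciation, ACV = £69,373 − £6,937.30 = £62,435.70.
Less the £1,500 deductible: £62,435.70 − £1,500 = £60,935.70.
The £57,650 per-incident cap binds; insurer pays £57,650.
Homeowner's share is the uncovered remainder: £69,373 − £57,650 = £11,723.

£11,723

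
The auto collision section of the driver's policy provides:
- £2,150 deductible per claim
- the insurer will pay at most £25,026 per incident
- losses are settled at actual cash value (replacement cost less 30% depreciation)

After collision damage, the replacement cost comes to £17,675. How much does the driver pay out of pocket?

£7,452.50

At 30% depreciation, ACV = £17,675 − £5,302.50 = £12,372.50.
Subtract the deductible: £12,372.50 − £2,150 = £10,222.50.
£10,222.50 ≤ £25,026, so the limit doesn't bind; insurer pays £10,222.50.
Out of pocket: £17,675 − £10,222.50 = £7,452.50.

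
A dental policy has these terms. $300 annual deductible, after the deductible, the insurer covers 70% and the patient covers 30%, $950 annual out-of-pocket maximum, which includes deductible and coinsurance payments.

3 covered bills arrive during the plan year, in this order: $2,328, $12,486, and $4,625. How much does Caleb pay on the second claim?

Claim 1 ($2,328): deductible takes $300, $2,028 remains; patient's 30% is $608.40. Cost to patient: $908.40. OOP to date $908.40.
Claim 2 ($12,486): 30% coinsurance on $12,486 = $3,745.80. Adding that to $908.40 gives $4,654.20, past the $950 cap; patient pays only $950 − $908.40 = $41.60.

$41.60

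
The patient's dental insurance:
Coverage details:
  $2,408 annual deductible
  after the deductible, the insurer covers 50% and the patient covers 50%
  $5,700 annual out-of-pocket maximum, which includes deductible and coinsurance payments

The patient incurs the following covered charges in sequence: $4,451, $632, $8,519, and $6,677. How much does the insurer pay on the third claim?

$6,564.50

Bill 1, $4,451: $2,408 to deductible, leaving $2,043; coinsurance $2,043 × 50% = $1,021.50. Patient owes $3,429.50 (running OOP $3,429.50). Insurer: $4,451 − $3,429.50 = $1,021.50.
Bill 2, $632: deductible met; 50% of $632 = $316. Patient pays $316; OOP now $3,745.50. Plan pays $632 − $316 = $316.
Bill 3, $8,519: 50% coinsurance on $8,519 = $4,259.50. OOP would hit $8,005 > $5,700, so the cap limits the patient to $5,700 − $3,745.50 = $1,954.50. Insurer: $8,519 − $1,954.50 = $6,564.50.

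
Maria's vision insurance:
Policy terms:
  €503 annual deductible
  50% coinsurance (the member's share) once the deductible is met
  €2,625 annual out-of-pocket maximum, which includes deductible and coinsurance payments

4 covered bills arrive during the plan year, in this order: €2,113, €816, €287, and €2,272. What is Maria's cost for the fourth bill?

Bill 1, €2,113: €503 finishes the deductible; €1,610 goes to coinsurance; member's 50% is €805. Cost to member: €1,308. OOP to date €1,308.
Bill 2, €816: deductible met; 50% of €816 = €408. Member pays €408; OOP now €1,716.
Bill 3, €287: 50% coinsurance on €287 = €143.50. Member owes €143.50 (running OOP €1,859.50).
Bill 4, €2,272: 50% coinsurance on €2,272 = €1,136. OOP would hit €2,995.50 > €2,625, so the cap limits the member to €2,625 − €1,859.50 = €765.50.

€765.50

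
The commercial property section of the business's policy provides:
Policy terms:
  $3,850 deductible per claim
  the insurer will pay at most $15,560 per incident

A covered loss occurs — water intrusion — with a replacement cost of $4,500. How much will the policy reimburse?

$650

After the deductible, $4,500 − $3,850 = $650 remains.
$650 is within the $15,560 limit, so the insurer pays $650.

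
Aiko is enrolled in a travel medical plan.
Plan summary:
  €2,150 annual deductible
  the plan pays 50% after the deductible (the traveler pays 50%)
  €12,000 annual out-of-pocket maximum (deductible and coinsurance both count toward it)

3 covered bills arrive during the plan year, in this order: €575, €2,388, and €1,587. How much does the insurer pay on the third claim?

#1 (€575): entire amount goes to the deductible. Traveler pays €575; OOP now €575. Insurer: €575 − €575 = €0.
#2 (€2,388): deductible takes €1,575, €813 remains; 50% of €813 = €406.50. Traveler owes €1,981.50 (running OOP €2,556.50). Plan pays €2,388 − €1,981.50 = €406.50.
#3 (€1,587): 50% coinsurance on €1,587 = €793.50. Cost to traveler: €793.50. OOP to date €3,350. Plan pays €1,587 − €793.50 = €793.50.

€793.50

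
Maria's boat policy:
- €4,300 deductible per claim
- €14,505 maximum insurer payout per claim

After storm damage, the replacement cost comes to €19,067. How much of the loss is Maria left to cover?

€4,562

Less the €4,300 deductible: €19,067 − €4,300 = €14,767.
Since €14,767 > €14,505, the payout is capped at €14,505.
Owner's share is the uncovered remainder: €19,067 − €14,505 = €4,562.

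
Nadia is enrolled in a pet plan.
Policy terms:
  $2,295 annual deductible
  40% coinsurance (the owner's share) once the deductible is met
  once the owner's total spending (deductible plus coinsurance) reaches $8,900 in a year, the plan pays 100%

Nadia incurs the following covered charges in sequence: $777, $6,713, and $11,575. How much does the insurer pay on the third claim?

Bill 1, $777: entire amount goes to the deductible. Owner owes $777 (running OOP $777). Plan pays $777 − $777 = $0.
Bill 2, $6,713: deductible takes $1,518, $5,195 remains; owner's 40% is $2,078. Cost to owner: $3,596. OOP to date $4,373. Plan pays $6,713 − $3,596 = $3,117.
Bill 3, $11,575: deductible met; 40% of $11,575 = $4,630. Adding that to $4,373 gives $9,003, past the $8,900 cap; owner pays only $8,900 − $4,373 = $4,527. Insurer: $11,575 − $4,527 = $7,048.

$7,048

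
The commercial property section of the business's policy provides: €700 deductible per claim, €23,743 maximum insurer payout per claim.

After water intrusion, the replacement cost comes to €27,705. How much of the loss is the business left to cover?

€3,962

After the deductible, €27,705 − €700 = €27,005 remains.
Since €27,005 > €23,743, the payout is capped at €23,743.
The business bears the rest of the original loss: €27,705 − €23,743 = €3,962.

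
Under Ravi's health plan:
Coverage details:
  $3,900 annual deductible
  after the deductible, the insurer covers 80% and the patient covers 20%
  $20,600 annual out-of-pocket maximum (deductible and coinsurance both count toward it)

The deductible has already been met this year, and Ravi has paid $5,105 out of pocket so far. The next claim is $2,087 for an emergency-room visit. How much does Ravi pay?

The deductible is already satisfied, so the full bill goes to coinsurance.
Coinsurance: $2,087 × 20% = $417.40.
Year-to-date out-of-pocket becomes $5,105 + $417.40 = $5,522.40, still under the $20,600 maximum, so no cap applies.

$417.40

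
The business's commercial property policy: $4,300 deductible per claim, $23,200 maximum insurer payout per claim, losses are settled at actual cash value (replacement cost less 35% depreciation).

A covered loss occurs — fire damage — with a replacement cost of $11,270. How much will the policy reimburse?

Actual cash value after 35% depreciation: $11,270 × 65% = $7,325.50.
Subtract the deductible: $7,325.50 − $4,300 = $3,025.50.
$3,025.50 ≤ $23,200, so the limit doesn't bind; insurer pays $3,025.50.

$3,025.50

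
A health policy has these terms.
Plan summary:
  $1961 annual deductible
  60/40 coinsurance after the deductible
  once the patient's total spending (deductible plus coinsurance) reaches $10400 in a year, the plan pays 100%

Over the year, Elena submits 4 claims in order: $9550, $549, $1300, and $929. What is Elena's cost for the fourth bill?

$371.60

Claim 1 ($9550): deductible takes $1961, $7589 remains; 40% of $7589 = $3035.60. Cost to patient: $4996.60. OOP to date $4996.60.
Claim 2 ($549): 40% coinsurance on $549 = $219.60. Patient pays $219.60; OOP now $5216.20.
Claim 3 ($1300): deductible already satisfied, so patient's share is 40% × $1300 = $520. Patient owes $520 (running OOP $5736.20).
Claim 4 ($929): 40% coinsurance on $929 = $371.60. Patient owes $371.60 (running OOP $6107.80).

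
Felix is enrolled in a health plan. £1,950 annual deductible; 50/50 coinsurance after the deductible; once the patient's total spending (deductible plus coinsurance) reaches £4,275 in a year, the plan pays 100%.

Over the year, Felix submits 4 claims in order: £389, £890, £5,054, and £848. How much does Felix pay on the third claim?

£2,862.50

Claim 1 (£389): entire amount goes to the deductible. Cost to patient: £389. OOP to date £389.
Claim 2 (£890): all of it applies to the deductible. Patient pays £890; OOP now £1,279.
Claim 3 (£5,054): £671 finishes the deductible; £4,383 goes to coinsurance; coinsurance £4,383 × 50% = £2,191.50. Patient owes £2,862.50 (running OOP £4,141.50).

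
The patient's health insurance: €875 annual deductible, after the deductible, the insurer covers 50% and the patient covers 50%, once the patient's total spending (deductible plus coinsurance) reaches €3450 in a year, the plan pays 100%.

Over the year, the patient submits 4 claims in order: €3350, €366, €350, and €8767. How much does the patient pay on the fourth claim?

Claim 1 — €3350: deductible takes €875, €2475 remains; patient's 50% is €1237.50. Patient owes €2112.50 (running OOP €2112.50).
Claim 2 — €366: deductible already satisfied, so patient's share is 50% × €366 = €183. Patient owes €183 (running OOP €2295.50).
Claim 3 — €350: deductible met; 50% of €350 = €175. Cost to patient: €175. OOP to date €2470.50.
Claim 4 — €8767: 50% coinsurance on €8767 = €4383.50. That would push OOP to €6854, over the €3450 cap, so patient pays €3450 − €2470.50 = €979.50.

€979.50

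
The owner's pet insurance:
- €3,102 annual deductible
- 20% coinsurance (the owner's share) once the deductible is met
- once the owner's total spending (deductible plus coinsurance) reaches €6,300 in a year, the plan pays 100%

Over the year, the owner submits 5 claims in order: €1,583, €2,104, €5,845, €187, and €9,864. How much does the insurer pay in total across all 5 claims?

#1 (€1,583): all of it applies to the deductible. Cost to owner: €1,583. OOP to date €1,583. Plan pays €1,583 − €1,583 = €0.
#2 (€2,104): €1,519 to deductible, leaving €585; 20% of €585 = €117. Cost to owner: €1,636. OOP to date €3,219. Plan pays €2,104 − €1,636 = €468.
#3 (€5,845): 20% coinsurance on €5,845 = €1,169. Owner owes €1,169 (running OOP €4,388). Insurer: €5,845 − €1,169 = €4,676.
#4 (€187): deductible met; 20% of €187 = €37.40. Cost to owner: €37.40. OOP to date €4,425.40. Plan pays €187 − €37.40 = €149.60.
#5 (€9,864): deductible already satisfied, so owner's share is 20% × €9,864 = €1,972.80. Adding that to €4,425.40 gives €6,398.20, past the €6,300 cap; owner pays only €6,300 − €4,425.40 = €1,874.60. Plan pays €9,864 − €1,874.60 = €7,989.40.
Insurer total: €0 + €468 + €4,676 + €149.60 + €7,989.40 = €13,283.

€13,283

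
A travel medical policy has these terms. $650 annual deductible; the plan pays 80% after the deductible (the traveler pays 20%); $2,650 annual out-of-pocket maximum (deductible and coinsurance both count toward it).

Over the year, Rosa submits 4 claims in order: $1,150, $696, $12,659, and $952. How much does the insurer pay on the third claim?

Bill 1, $1,150: deductible takes $650, $500 remains; coinsurance $500 × 20% = $100. Traveler pays $750; OOP now $750. Insurer: $1,150 − $750 = $400.
Bill 2, $696: deductible already satisfied, so traveler's share is 20% × $696 = $139.20. Traveler pays $139.20; OOP now $889.20. Plan pays $696 − $139.20 = $556.80.
Bill 3, $12,659: deductible already satisfied, so traveler's share is 20% × $12,659 = $2,531.80. Adding that to $889.20 gives $3,421, past the $2,650 cap; traveler pays only $2,650 − $889.20 = $1,760.80. Insurer: $12,659 − $1,760.80 = $10,898.20.

$10,898.20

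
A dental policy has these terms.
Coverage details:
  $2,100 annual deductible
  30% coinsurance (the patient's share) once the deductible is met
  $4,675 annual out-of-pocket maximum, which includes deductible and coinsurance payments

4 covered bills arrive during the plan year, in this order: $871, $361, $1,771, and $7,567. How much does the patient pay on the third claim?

$1,138.90

Claim 1 — $871: entire amount goes to the deductible. Cost to patient: $871. OOP to date $871.
Claim 2 — $361: all of it applies to the deductible. Cost to patient: $361. OOP to date $1,232.
Claim 3 — $1,771: $868 finishes the deductible; $903 goes to coinsurance; coinsurance $903 × 30% = $270.90. Cost to patient: $1,138.90. OOP to date $2,370.90.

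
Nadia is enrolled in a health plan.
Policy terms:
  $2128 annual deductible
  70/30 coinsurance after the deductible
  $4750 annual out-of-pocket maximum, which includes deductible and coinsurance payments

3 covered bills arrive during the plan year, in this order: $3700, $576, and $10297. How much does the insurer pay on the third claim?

$8319.40

Bill 1, $3700: deductible takes $2128, $1572 remains; patient's 30% is $471.60. Patient owes $2599.60 (running OOP $2599.60). Plan pays $3700 − $2599.60 = $1100.40.
Bill 2, $576: 30% coinsurance on $576 = $172.80. Patient pays $172.80; OOP now $2772.40. Insurer: $576 − $172.80 = $403.20.
Bill 3, $10297: 30% coinsurance on $10297 = $3089.10. Adding that to $2772.40 gives $5861.50, past the $4750 cap; patient pays only $4750 − $2772.40 = $1977.60. Insurer: $10297 − $1977.60 = $8319.40.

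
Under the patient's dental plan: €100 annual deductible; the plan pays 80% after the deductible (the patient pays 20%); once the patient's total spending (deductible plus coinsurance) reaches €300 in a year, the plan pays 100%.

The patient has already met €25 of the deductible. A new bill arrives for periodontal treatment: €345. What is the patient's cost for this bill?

Deductible still to meet: €100 − €25 = €75.
The remaining €270 (= €345 − €75) moves to coinsurance.
20% of €270 = €54 falls to the patient.
Patient responsibility before any cap: €75 + €54 = €129.
Cumulative spending €25 + €129 = €154 stays under the €300 maximum.

€129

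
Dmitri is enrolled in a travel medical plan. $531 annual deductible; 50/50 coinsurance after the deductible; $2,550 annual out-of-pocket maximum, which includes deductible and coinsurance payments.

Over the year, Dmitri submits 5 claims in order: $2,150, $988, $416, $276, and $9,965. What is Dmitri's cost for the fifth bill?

Claim 1 ($2,150): $531 finishes the deductible; $1,619 goes to coinsurance; coinsurance $1,619 × 50% = $809.50. Cost to traveler: $1,340.50. OOP to date $1,340.50.
Claim 2 ($988): deductible already satisfied, so traveler's share is 50% × $988 = $494. Traveler pays $494; OOP now $1,834.50.
Claim 3 ($416): deductible already satisfied, so traveler's share is 50% × $416 = $208. Cost to traveler: $208. OOP to date $2,042.50.
Claim 4 ($276): deductible already satisfied, so traveler's share is 50% × $276 = $138. Traveler pays $138; OOP now $2,180.50.
Claim 5 ($9,965): deductible met; 50% of $9,965 = $4,982.50. Adding that to $2,180.50 gives $7,163, past the $2,550 cap; traveler pays only $2,550 − $2,180.50 = $369.50.

$369.50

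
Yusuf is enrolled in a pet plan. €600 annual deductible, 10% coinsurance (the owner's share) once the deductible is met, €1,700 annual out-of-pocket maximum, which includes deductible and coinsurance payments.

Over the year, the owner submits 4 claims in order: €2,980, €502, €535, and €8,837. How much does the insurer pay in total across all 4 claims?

€11,154

#1 (€2,980): €600 finishes the deductible; €2,380 goes to coinsurance; 10% of €2,380 = €238. Owner pays €838; OOP now €838. Insurer: €2,980 − €838 = €2,142.
#2 (€502): deductible met; 10% of €502 = €50.20. Owner pays €50.20; OOP now €888.20. Insurer: €502 − €50.20 = €451.80.
#3 (€535): deductible met; 10% of €535 = €53.50. Cost to owner: €53.50. OOP to date €941.70. Plan pays €535 − €53.50 = €481.50.
#4 (€8,837): 10% coinsurance on €8,837 = €883.70. That would push OOP to €1,825.40, over the €1,700 cap, so owner pays €1,700 − €941.70 = €758.30. Plan pays €8,837 − €758.30 = €8,078.70.
Insurer total: €2,142 + €451.80 + €481.50 + €8,078.70 = €11,154.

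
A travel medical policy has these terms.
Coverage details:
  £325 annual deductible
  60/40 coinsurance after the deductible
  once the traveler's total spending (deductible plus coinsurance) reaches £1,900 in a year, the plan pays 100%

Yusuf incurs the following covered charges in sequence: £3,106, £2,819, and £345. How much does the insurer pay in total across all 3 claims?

£4,370

Claim 1 — £3,106: £325 to deductible, leaving £2,781; traveler's 40% is £1,112.40. Traveler owes £1,437.40 (running OOP £1,437.40). Insurer: £3,106 − £1,437.40 = £1,668.60.
Claim 2 — £2,819: 40% coinsurance on £2,819 = £1,127.60. Adding that to £1,437.40 gives £2,565, past the £1,900 cap; traveler pays only £1,900 − £1,437.40 = £462.60. Insurer: £2,819 − £462.60 = £2,356.40.
Claim 3 — £345: deductible already satisfied, so traveler's share is 40% × £345 = £138. OOP would hit £2,038 > £1,900, so the cap limits the traveler to £1,900 − £1,900 = £0. Insurer: £345 − £0 = £345.
Insurer total: £1,668.60 + £2,356.40 + £345 = £4,370.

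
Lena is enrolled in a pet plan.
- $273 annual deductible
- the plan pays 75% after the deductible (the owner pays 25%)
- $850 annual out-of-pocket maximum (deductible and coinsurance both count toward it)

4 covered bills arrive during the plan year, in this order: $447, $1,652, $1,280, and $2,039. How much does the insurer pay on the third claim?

$1,159.50

#1 ($447): deductible takes $273, $174 remains; owner's 25% is $43.50. Owner pays $316.50; OOP now $316.50. Insurer: $447 − $316.50 = $130.50.
#2 ($1,652): 25% coinsurance on $1,652 = $413. Cost to owner: $413. OOP to date $729.50. Insurer: $1,652 − $413 = $1,239.
#3 ($1,280): deductible met; 25% of $1,280 = $320. OOP would hit $1,049.50 > $850, so the cap limits the owner to $850 − $729.50 = $120.50. Insurer: $1,280 − $120.50 = $1,159.50.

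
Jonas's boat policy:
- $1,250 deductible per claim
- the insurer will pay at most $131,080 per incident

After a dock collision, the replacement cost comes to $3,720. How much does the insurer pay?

$2,470

Subtract the deductible: $3,720 − $1,250 = $2,470.
That's under the $131,080 cap, so the insurer reimburses the full $2,470.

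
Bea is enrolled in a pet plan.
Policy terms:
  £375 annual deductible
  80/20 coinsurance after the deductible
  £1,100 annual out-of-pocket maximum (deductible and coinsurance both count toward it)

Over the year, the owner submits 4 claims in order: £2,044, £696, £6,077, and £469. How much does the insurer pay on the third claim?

£5,825

Claim 1 (£2,044): £375 to deductible, leaving £1,669; coinsurance £1,669 × 20% = £333.80. Cost to owner: £708.80. OOP to date £708.80. Insurer: £2,044 − £708.80 = £1,335.20.
Claim 2 (£696): 20% coinsurance on £696 = £139.20. Cost to owner: £139.20. OOP to date £848. Plan pays £696 − £139.20 = £556.80.
Claim 3 (£6,077): deductible met; 20% of £6,077 = £1,215.40. OOP would hit £2,063.40 > £1,100, so the cap limits the owner to £1,100 − £848 = £252. Plan pays £6,077 − £252 = £5,825.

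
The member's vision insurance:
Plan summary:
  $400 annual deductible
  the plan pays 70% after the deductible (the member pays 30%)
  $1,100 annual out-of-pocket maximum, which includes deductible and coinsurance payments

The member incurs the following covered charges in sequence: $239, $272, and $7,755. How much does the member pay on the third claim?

#1 ($239): all of it applies to the deductible. Cost to member: $239. OOP to date $239.
#2 ($272): $161 finishes the deductible; $111 goes to coinsurance; member's 30% is $33.30. Member owes $194.30 (running OOP $433.30).
#3 ($7,755): 30% coinsurance on $7,755 = $2,326.50. That would push OOP to $2,759.80, over the $1,100 cap, so member pays $1,100 − $433.30 = $666.70.

$666.70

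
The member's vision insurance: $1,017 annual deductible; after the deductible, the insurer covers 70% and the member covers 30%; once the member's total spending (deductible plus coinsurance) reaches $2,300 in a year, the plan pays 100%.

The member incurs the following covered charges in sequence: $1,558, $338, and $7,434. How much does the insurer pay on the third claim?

Claim 1 ($1,558): $1,017 to deductible, leaving $541; member's 30% is $162.30. Member owes $1,179.30 (running OOP $1,179.30). Insurer: $1,558 − $1,179.30 = $378.70.
Claim 2 ($338): 30% coinsurance on $338 = $101.40. Member owes $101.40 (running OOP $1,280.70). Insurer: $338 − $101.40 = $236.60.
Claim 3 ($7,434): deductible met; 30% of $7,434 = $2,230.20. Adding that to $1,280.70 gives $3,510.90, past the $2,300 cap; member pays only $2,300 − $1,280.70 = $1,019.30. Plan pays $7,434 − $1,019.30 = $6,414.70.

$6,414.70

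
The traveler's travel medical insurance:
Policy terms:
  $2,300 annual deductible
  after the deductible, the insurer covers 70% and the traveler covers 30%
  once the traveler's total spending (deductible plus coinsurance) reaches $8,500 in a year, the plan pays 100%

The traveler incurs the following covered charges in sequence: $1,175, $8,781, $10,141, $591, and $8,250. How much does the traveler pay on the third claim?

Claim 1 ($1,175): fully absorbed by the deductible. Traveler pays $1,175; OOP now $1,175.
Claim 2 ($8,781): $1,125 finishes the deductible; $7,656 goes to coinsurance; 30% of $7,656 = $2,296.80. Traveler owes $3,421.80 (running OOP $4,596.80).
Claim 3 ($10,141): deductible met; 30% of $10,141 = $3,042.30. Traveler pays $3,042.30; OOP now $7,639.10.

$3,042.30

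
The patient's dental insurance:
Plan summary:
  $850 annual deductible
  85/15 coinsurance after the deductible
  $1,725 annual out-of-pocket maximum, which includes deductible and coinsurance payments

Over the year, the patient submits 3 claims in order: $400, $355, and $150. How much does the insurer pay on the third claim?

#1 ($400): fully absorbed by the deductible. Patient pays $400; OOP now $400. Insurer: $400 − $400 = $0.
#2 ($355): fully absorbed by the deductible. Patient pays $355; OOP now $755. Plan pays $355 − $355 = $0.
#3 ($150): $95 to deductible, leaving $55; 15% of $55 = $8.25. Cost to patient: $103.25. OOP to date $858.25. Plan pays $150 − $103.25 = $46.75.

$46.75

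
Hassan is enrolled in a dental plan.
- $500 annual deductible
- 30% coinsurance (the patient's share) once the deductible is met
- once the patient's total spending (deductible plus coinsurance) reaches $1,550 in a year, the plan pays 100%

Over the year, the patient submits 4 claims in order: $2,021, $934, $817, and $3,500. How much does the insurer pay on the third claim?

$571.90

Claim 1 — $2,021: $500 finishes the deductible; $1,521 goes to coinsurance; patient's 30% is $456.30. Patient pays $956.30; OOP now $956.30. Insurer: $2,021 − $956.30 = $1,064.70.
Claim 2 — $934: deductible met; 30% of $934 = $280.20. Patient owes $280.20 (running OOP $1,236.50). Plan pays $934 − $280.20 = $653.80.
Claim 3 — $817: deductible met; 30% of $817 = $245.10. Cost to patient: $245.10. OOP to date $1,481.60. Plan pays $817 − $245.10 = $571.90.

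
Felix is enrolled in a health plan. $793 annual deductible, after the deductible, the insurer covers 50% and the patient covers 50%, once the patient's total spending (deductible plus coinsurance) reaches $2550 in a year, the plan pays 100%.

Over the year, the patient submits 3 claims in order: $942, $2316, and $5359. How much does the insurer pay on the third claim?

$4834.50

Claim 1 — $942: deductible takes $793, $149 remains; patient's 50% is $74.50. Cost to patient: $867.50. OOP to date $867.50. Insurer: $942 − $867.50 = $74.50.
Claim 2 — $2316: deductible met; 50% of $2316 = $1158. Patient pays $1158; OOP now $2025.50. Plan pays $2316 − $1158 = $1158.
Claim 3 — $5359: 50% coinsurance on $5359 = $2679.50. OOP would hit $4705 > $2550, so the cap limits the patient to $2550 − $2025.50 = $524.50. Plan pays $5359 − $524.50 = $4834.50.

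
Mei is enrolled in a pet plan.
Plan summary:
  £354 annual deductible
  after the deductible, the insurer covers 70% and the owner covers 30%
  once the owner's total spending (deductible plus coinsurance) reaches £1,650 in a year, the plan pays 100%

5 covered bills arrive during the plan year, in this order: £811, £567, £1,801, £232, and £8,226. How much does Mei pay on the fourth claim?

Bill 1, £811: £354 to deductible, leaving £457; 30% of £457 = £137.10. Cost to owner: £491.10. OOP to date £491.10.
Bill 2, £567: deductible met; 30% of £567 = £170.10. Owner pays £170.10; OOP now £661.20.
Bill 3, £1,801: deductible met; 30% of £1,801 = £540.30. Cost to owner: £540.30. OOP to date £1,201.50.
Bill 4, £232: deductible already satisfied, so owner's share is 30% × £232 = £69.60. Owner pays £69.60; OOP now £1,271.10.

£69.60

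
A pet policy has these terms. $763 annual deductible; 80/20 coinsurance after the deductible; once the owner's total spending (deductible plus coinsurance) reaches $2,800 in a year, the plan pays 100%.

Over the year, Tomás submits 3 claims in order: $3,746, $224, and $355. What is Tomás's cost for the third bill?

Claim 1 ($3,746): deductible takes $763, $2,983 remains; coinsurance $2,983 × 20% = $596.60. Cost to owner: $1,359.60. OOP to date $1,359.60.
Claim 2 ($224): deductible met; 20% of $224 = $44.80. Owner pays $44.80; OOP now $1,404.40.
Claim 3 ($355): 20% coinsurance on $355 = $71. Cost to owner: $71. OOP to date $1,475.40.

$71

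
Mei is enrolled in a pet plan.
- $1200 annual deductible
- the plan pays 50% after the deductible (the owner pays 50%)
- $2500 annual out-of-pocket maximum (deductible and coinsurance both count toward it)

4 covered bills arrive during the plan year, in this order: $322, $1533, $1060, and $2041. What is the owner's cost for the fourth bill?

Bill 1, $322: fully absorbed by the deductible. Owner pays $322; OOP now $322.
Bill 2, $1533: $878 finishes the deductible; $655 goes to coinsurance; owner's 50% is $327.50. Cost to owner: $1205.50. OOP to date $1527.50.
Bill 3, $1060: deductible met; 50% of $1060 = $530. Owner pays $530; OOP now $2057.50.
Bill 4, $2041: deductible already satisfied, so owner's share is 50% × $2041 = $1020.50. OOP would hit $3078 > $2500, so the cap limits the owner to $2500 − $2057.50 = $442.50.

$442.50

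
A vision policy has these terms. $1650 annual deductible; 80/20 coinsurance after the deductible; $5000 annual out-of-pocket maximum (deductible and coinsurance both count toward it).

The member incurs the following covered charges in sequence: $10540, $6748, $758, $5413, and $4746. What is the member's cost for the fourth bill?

$70.80

#1 ($10540): $1650 finishes the deductible; $8890 goes to coinsurance; 20% of $8890 = $1778. Cost to member: $3428. OOP to date $3428.
#2 ($6748): deductible met; 20% of $6748 = $1349.60. Member pays $1349.60; OOP now $4777.60.
#3 ($758): 20% coinsurance on $758 = $151.60. Cost to member: $151.60. OOP to date $4929.20.
#4 ($5413): 20% coinsurance on $5413 = $1082.60. Adding that to $4929.20 gives $6011.80, past the $5000 cap; member pays only $5000 − $4929.20 = $70.80.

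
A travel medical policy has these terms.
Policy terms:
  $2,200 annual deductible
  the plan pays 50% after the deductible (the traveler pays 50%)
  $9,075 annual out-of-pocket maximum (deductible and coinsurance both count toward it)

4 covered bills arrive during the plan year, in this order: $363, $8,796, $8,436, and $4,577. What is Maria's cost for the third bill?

$3,395.50

Bill 1, $363: entire amount goes to the deductible. Traveler owes $363 (running OOP $363).
Bill 2, $8,796: $1,837 to deductible, leaving $6,959; coinsurance $6,959 × 50% = $3,479.50. Traveler pays $5,316.50; OOP now $5,679.50.
Bill 3, $8,436: 50% coinsurance on $8,436 = $4,218. That would push OOP to $9,897.50, over the $9,075 cap, so traveler pays $9,075 − $5,679.50 = $3,395.50.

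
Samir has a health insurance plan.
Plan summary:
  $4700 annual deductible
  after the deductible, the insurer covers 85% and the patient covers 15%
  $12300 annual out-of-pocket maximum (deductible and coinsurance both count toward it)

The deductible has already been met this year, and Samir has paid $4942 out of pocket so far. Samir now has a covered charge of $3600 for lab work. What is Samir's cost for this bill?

With the deductible met, the entire $3600 is subject to coinsurance.
Patient's 15% share of $3600 is $540.
Year-to-date out-of-pocket becomes $4942 + $540 = $5482, still under the $12300 maximum, so no cap applies.

$540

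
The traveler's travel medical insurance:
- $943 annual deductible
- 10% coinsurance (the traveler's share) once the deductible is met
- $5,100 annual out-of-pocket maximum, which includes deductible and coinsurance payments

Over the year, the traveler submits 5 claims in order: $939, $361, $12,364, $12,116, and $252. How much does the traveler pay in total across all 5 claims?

Bill 1, $939: all of it applies to the deductible. Cost to traveler: $939. OOP to date $939.
Bill 2, $361: $4 to deductible, leaving $357; coinsurance $357 × 10% = $35.70. Traveler pays $39.70; OOP now $978.70.
Bill 3, $12,364: deductible already satisfied, so traveler's share is 10% × $12,364 = $1,236.40. Traveler owes $1,236.40 (running OOP $2,215.10).
Bill 4, $12,116: 10% coinsurance on $12,116 = $1,211.60. Traveler owes $1,211.60 (running OOP $3,426.70).
Bill 5, $252: deductible met; 10% of $252 = $25.20. Cost to traveler: $25.20. OOP to date $3,451.90.
Total paid by the traveler: $939 + $39.70 + $1,236.40 + $1,211.60 + $25.20 = $3,451.90.

$3,451.90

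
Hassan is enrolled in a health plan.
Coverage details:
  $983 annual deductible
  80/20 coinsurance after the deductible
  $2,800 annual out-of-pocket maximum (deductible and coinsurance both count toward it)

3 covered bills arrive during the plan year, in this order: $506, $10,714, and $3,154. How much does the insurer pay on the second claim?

Claim 1 — $506: entire amount goes to the deductible. Cost to patient: $506. OOP to date $506. Plan pays $506 − $506 = $0.
Claim 2 — $10,714: $477 to deductible, leaving $10,237; 20% of $10,237 = $2,047.40. Claim cost before the cap: $477 + $2,047.40 = $2,524.40. Adding that to $506 gives $3,030.40, past the $2,800 cap; patient pays only $2,800 − $506 = $2,294. Insurer: $10,714 − $2,294 = $8,420.

$8,420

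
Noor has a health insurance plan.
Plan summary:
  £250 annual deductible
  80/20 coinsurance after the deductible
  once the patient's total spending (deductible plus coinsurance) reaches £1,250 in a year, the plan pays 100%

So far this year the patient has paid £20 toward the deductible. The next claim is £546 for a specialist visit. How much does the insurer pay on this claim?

£20 of the £250 deductible is already met, leaving £230.
The remaining £316 (= £546 − £230) moves to coinsurance.
Coinsurance: £316 × 20% = £63.20.
That puts the patient's cost at £230 + £63.20 = £293.20 before any cap.
Year-to-date out-of-pocket becomes £20 + £293.20 = £313.20, still under the £1,250 maximum, so no cap applies.
Insurer pays the balance: £546 − £293.20 = £252.80.

£252.80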